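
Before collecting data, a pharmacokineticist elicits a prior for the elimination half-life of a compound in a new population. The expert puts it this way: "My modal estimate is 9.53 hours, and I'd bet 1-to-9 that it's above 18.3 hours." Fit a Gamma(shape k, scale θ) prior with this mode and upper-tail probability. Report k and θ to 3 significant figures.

k ≈ 5.49, θ ≈ 2.12

Gamma(k,θ) with k>1 has mode (k−1)θ, so θ = 9.53/(k−1).
Need P(X < 18.3) = 0.9 with θ tied to k this way. Start at k = 2, θ = 9.53: P(X<18.3) ≈ 0.572.
Too low — raise k to concentrate. Iterating converges to k ≈ 5.49.
Then θ = 9.53/(5.49−1) ≈ 2.12.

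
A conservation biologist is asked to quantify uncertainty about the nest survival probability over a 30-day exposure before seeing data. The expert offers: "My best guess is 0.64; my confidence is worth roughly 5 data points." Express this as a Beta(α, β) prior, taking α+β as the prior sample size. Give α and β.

Under the effective-sample-size interpretation, Beta(α, β) has prior mean α/(α+β) and prior sample size α+β.
So α+β = 5 and α/(α+β) = 0.64, giving α = 0.64·5 = 3.2 and β = 5 − 3.2 = 1.8.

α = 3.2, β = 1.8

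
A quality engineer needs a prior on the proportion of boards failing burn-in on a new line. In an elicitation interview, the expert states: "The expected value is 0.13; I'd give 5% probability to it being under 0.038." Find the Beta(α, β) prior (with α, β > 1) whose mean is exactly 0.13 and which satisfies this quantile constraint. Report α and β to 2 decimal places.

With mean 0.13 fixed, write α = 0.13s, β = 0.87s where s = α+β.
Need P(θ < 0.038) = 0.05 under Beta(0.13s, 0.87s). Normal approximation: (q−m)/√(m(1−m)/s) ≈ z_{0.05} = -1.64, so s ≈ 0.13·0.87·(-1.64)²/(0.038−0.13)² = 36.2.
At s = 36.2: P(θ<0.038) ≈ 0.016. Adjusting to match 0.05 gives s ≈ 23.01.
So α = 0.13·23.01 ≈ 2.99, β = 0.87·23.01 ≈ 20.02.

α ≈ 2.99, β ≈ 20.02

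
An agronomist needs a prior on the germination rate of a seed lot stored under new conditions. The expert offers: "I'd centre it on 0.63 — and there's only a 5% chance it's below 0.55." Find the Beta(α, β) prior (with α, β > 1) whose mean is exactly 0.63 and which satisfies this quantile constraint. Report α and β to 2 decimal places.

α ≈ 63.83, β ≈ 37.49

With mean 0.63 fixed, write α = 0.63s, β = 0.37s where s = α+β.
Need P(θ < 0.55) = 0.05 under Beta(0.63s, 0.37s). Normal approximation: (q−m)/√(m(1−m)/s) ≈ z_{0.05} = -1.64, so s ≈ 0.63·0.37·(-1.64)²/(0.55−0.63)² = 98.5.
At s = 98.5: P(θ<0.55) ≈ 0.052. Adjusting to match 0.05 gives s ≈ 101.32.
So α = 0.63·101.32 ≈ 63.83, β = 0.37·101.32 ≈ 37.49.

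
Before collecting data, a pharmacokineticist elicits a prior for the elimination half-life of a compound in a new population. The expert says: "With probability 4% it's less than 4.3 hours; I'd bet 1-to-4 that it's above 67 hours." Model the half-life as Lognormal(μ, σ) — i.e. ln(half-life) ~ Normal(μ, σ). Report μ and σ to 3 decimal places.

If T ~ Lognormal(μ,σ) then ln T ~ Normal(μ,σ), so the p-quantile of ln T is μ + z_p·σ.
ln(4.3) = 1.459 and ln(67) = 4.205; z_{0.04} = -1.751, z_{0.8} = 0.8416.
σ = (4.205 − 1.459)/(0.8416 − (-1.751)) = 1.059.
μ = 1.459 − (-1.751)·1.059 = 3.313.

μ ≈ 3.313, σ ≈ 1.059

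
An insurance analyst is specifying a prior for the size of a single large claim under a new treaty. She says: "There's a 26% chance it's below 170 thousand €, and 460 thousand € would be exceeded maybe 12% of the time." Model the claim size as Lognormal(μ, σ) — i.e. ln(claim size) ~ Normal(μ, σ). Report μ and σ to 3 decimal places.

μ ≈ 5.488, σ ≈ 0.547

If T ~ Lognormal(μ,σ) then ln T ~ Normal(μ,σ), so the p-quantile of ln T is μ + z_p·σ.
ln(170) = 5.136 and ln(460) = 6.131; z_{0.26} = -0.6433, z_{0.88} = 1.175.
σ = (6.131 − 5.136)/(1.175 − (-0.6433)) = 0.547.
μ = 5.136 − (-0.6433)·0.547 = 5.488.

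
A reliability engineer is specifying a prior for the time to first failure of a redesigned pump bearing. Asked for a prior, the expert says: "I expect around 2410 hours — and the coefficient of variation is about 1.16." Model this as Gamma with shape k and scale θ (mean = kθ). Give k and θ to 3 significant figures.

For Gamma(k, scale θ): mean = kθ, variance = kθ², so CV = 1/√k.
CV = 1.16, hence k = 1/CV² = 0.743.
Then θ = mean/k = 2410/0.743 = 3240.

k ≈ 0.743, θ ≈ 3240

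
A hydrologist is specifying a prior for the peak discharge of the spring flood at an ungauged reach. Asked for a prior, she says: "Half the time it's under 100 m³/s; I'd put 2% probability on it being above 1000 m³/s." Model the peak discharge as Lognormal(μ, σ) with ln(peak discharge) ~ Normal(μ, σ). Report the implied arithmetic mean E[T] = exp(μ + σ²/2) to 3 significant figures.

If T ~ Lognormal(μ,σ) then ln T ~ Normal(μ,σ), so the p-quantile of ln T is μ + z_p·σ.
ln(100) = 4.605 and ln(1000) = 6.908; z_{0.5} = 0, z_{0.98} = 2.054.
σ = (6.908 − 4.605)/(2.054 − (0)) = 1.121.
μ = 4.605 − (0)·1.121 = 4.605.
E[T] = exp(μ + σ²/2) = exp(4.605 + 0.6285) = 187 m³/s.

E[T] ≈ 187 m³/s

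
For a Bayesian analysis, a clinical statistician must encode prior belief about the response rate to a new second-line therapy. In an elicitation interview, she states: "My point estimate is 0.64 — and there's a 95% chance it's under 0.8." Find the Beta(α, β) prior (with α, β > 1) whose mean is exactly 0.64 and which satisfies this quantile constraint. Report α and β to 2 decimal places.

With mean 0.64 fixed, write α = 0.64s, β = 0.36s where s = α+β.
Need P(θ < 0.8) = 0.95 under Beta(0.64s, 0.36s). Normal approximation: (q−m)/√(m(1−m)/s) ≈ z_{0.95} = 1.64, so s ≈ 0.64·0.36·(1.64)²/(0.8−0.64)² = 24.3.
At s = 24.3: P(θ<0.8) ≈ 0.962. Adjusting to match 0.95 gives s ≈ 21.19.
So α = 0.64·21.19 ≈ 13.56, β = 0.36·21.19 ≈ 7.63.

α ≈ 13.56, β ≈ 7.63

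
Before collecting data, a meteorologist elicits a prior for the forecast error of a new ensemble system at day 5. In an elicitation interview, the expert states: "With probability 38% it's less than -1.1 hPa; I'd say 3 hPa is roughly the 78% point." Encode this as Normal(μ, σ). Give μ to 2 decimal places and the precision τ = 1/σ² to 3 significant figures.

For Normal(μ,σ), the p-quantile is μ + z_p·σ. Here z_{0.38} = -0.3055, z_{0.78} = 0.7722.
So -1.1 = μ − 0.3055σ and 3 = μ + 0.7722σ.
Subtracting: σ = (3 − -1.1)/(0.7722 − (-0.3055)) = 3.80.
Then μ = -1.1 − (-0.3055)·3.80 = 0.06.
Precision τ = 1/σ² = 1/3.804² = 0.0691.

μ = 0.06, τ = 0.0691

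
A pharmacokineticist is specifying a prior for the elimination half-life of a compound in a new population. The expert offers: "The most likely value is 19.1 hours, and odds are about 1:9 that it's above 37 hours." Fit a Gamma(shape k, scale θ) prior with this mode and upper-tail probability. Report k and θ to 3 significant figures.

Gamma(k,θ) with k>1 has mode (k−1)θ, so θ = 19.1/(k−1).
Need P(X < 37) = 0.9 with θ tied to k this way. Start at k = 2, θ = 19.1: P(X<37) ≈ 0.577.
Too low — raise k to concentrate. Iterating converges to k ≈ 5.38.
Then θ = 19.1/(5.38−1) ≈ 4.36.

k ≈ 5.38, θ ≈ 4.36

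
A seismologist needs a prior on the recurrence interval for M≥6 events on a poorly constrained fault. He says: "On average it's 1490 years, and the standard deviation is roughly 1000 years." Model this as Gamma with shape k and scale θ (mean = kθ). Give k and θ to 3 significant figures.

k ≈ 2.22, θ ≈ 671

For Gamma(k, scale θ): mean = kθ, variance = kθ², so CV = 1/√k.
CV = SD/mean = 1000/1490 = 0.6711, hence k = 1/CV² = 2.22.
Then θ = mean/k = 1490/2.22 = 671.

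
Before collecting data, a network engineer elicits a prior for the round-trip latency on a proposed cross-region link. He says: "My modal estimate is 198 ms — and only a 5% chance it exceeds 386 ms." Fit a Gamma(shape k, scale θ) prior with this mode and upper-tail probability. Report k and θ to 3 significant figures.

Gamma(k,θ) with k>1 has mode (k−1)θ, so θ = 198/(k−1).
Need P(X < 386) = 0.95 with θ tied to k this way. Start at k = 2, θ = 198: P(X<386) ≈ 0.580.
Too low — raise k to concentrate. Iterating converges to k ≈ 7.23.
Then θ = 198/(7.23−1) ≈ 31.8.

k ≈ 7.23, θ ≈ 31.8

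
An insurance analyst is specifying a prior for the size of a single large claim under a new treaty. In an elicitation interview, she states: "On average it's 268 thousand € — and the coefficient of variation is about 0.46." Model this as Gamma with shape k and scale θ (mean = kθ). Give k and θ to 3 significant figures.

For Gamma(k, scale θ): mean = kθ, variance = kθ², so CV = 1/√k.
CV = 0.46, hence k = 1/CV² = 4.73.
Then θ = mean/k = 268/4.73 = 56.7.

k ≈ 4.73, θ ≈ 56.7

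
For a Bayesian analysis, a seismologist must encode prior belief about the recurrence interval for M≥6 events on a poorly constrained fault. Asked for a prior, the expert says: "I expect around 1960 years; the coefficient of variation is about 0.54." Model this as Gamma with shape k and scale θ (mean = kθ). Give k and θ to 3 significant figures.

k ≈ 3.43, θ ≈ 572

For Gamma(k, scale θ): mean = kθ, variance = kθ², so CV = 1/√k.
CV = 0.54, hence k = 1/CV² = 3.43.
Then θ = mean/k = 1960/3.43 = 572.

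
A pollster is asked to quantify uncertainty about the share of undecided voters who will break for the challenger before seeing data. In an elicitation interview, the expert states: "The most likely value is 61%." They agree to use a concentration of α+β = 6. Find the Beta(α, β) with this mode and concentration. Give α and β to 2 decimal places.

For α,β > 1 the Beta mode is (α−1)/(α+β−2). With α+β = 6, the mode is (α−1)/4.
Set (α−1)/4 = 0.61 → α = 1 + 0.61·4 = 3.44.
β = 6 − α = 2.56.

α = 3.44, β = 2.56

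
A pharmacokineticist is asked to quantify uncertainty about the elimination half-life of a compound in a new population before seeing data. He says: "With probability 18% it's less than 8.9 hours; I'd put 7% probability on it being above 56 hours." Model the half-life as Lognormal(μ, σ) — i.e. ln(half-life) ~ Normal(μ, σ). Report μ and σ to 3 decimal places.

μ ≈ 2.890, σ ≈ 0.769

If T ~ Lognormal(μ,σ) then ln T ~ Normal(μ,σ), so the p-quantile of ln T is μ + z_p·σ.
ln(8.9) = 2.186 and ln(56) = 4.025; z_{0.18} = -0.9154, z_{0.93} = 1.476.
σ = (4.025 − 2.186)/(1.476 − (-0.9154)) = 0.769.
μ = 2.186 − (-0.9154)·0.769 = 2.890.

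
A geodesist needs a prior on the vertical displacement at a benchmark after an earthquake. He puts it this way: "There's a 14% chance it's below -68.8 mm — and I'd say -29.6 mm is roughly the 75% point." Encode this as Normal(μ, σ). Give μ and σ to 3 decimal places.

μ = -44.667, σ = 22.339

For Normal(μ,σ), the p-quantile is μ + z_p·σ. Here z_{0.14} = -1.08, z_{0.75} = 0.6745.
So -68.8 = μ − 1.08σ and -29.6 = μ + 0.6745σ.
Subtracting: σ = (-29.6 − -68.8)/(0.6745 − (-1.08)) = 22.339.
Then μ = -68.8 − (-1.08)·22.339 = -44.667.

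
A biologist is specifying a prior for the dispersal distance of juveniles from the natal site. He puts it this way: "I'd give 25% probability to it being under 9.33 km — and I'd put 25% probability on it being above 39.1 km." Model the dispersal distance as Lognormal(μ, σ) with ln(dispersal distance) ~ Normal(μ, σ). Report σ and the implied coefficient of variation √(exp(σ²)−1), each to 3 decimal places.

σ ≈ 1.062, CV ≈ 1.446

If T ~ Lognormal(μ,σ) then ln T ~ Normal(μ,σ), so the p-quantile of ln T is μ + z_p·σ.
ln(9.33) = 2.233 and ln(39.1) = 3.666; z_{0.25} = -0.6745, z_{0.75} = 0.6745.
σ = (3.666 − 2.233)/(0.6745 − (-0.6745)) = 1.062.
μ = 2.233 − (-0.6745)·1.062 = 2.950.
CV = √(exp(σ²)−1) = √(exp(1.1283)−1) = 1.446.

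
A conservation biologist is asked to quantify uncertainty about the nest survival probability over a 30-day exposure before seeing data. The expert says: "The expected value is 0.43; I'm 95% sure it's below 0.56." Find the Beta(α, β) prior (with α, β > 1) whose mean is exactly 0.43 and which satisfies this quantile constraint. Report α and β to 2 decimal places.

With mean 0.43 fixed, write α = 0.43s, β = 0.57s where s = α+β.
Need P(θ < 0.56) = 0.95 under Beta(0.43s, 0.57s). Normal approximation: (q−m)/√(m(1−m)/s) ≈ z_{0.95} = 1.64, so s ≈ 0.43·0.57·(1.64)²/(0.56−0.43)² = 39.2.
At s = 39.2: P(θ<0.56) ≈ 0.949. Adjusting to match 0.95 gives s ≈ 39.60.
So α = 0.43·39.60 ≈ 17.03, β = 0.57·39.60 ≈ 22.57.

α ≈ 17.03, β ≈ 22.57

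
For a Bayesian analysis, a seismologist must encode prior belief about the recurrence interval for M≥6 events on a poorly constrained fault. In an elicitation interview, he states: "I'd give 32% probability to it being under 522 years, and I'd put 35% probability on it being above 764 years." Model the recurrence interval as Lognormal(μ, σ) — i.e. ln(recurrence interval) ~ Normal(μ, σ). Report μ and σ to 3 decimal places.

μ ≈ 6.467, σ ≈ 0.447

If T ~ Lognormal(μ,σ) then ln T ~ Normal(μ,σ), so the p-quantile of ln T is μ + z_p·σ.
ln(522) = 6.258 and ln(764) = 6.639; z_{0.32} = -0.4677, z_{0.65} = 0.3853.
σ = (6.639 − 6.258)/(0.3853 − (-0.4677)) = 0.447.
μ = 6.258 − (-0.4677)·0.447 = 6.467.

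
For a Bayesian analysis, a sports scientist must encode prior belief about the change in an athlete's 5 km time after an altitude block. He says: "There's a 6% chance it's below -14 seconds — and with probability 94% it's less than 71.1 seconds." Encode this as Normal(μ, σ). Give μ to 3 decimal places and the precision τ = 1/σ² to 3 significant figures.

μ = 28.550, τ = 0.00134

The p-quantile of Normal(μ,σ) is μ + z_p·σ, with z_{0.06} = -1.555 and z_{0.94} = 1.555.
Eliminate σ: μ = (z₂·x₁ − z₁·x₂)/(z₂ − z₁) = (1.555·-14 − (-1.555)·71.1)/3.11 = 28.550.
Then σ = (x₂ − x₁)/(z₂ − z₁) = (71.1 − -14)/3.11 = 27.367.
Precision τ = 1/σ² = 1/27.37² = 0.00134.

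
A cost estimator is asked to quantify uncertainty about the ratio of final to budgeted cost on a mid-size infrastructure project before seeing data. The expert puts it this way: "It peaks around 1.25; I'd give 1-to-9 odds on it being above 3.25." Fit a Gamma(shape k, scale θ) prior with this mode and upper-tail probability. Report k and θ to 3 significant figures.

k ≈ 3.1, θ ≈ 0.595

Gamma(k,θ) with k>1 has mode (k−1)θ, so θ = 1.25/(k−1).
Need P(X < 3.25) = 0.9 with θ tied to k this way. Start at k = 2, θ = 1.25: P(X<3.25) ≈ 0.733.
Too low — raise k to concentrate. Iterating converges to k ≈ 3.1.
Then θ = 1.25/(3.1−1) ≈ 0.595.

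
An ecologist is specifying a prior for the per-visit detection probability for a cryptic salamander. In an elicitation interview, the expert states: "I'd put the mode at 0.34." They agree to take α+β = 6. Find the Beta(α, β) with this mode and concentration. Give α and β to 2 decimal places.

α = 2.36, β = 3.64

For α,β > 1 the Beta mode is (α−1)/(α+β−2). With α+β = 6, the mode is (α−1)/4.
Set (α−1)/4 = 0.34 → α = 1 + 0.34·4 = 2.36.
β = 6 − α = 3.64.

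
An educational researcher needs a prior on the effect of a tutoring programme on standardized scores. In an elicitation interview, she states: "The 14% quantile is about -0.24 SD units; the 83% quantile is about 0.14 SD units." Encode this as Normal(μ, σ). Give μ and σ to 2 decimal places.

μ = -0.04, σ = 0.19

For Normal(μ,σ), the p-quantile is μ + z_p·σ. Here z_{0.14} = -1.08, z_{0.83} = 0.9542.
So -0.24 = μ − 1.08σ and 0.14 = μ + 0.9542σ.
Subtracting: σ = (0.14 − -0.24)/(0.9542 − (-1.08)) = 0.19.
Then μ = -0.24 − (-1.08)·0.19 = -0.04.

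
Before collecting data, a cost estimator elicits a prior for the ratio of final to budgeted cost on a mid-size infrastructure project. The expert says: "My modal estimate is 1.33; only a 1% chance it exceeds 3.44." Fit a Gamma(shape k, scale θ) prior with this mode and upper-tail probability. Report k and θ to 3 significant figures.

Gamma(k,θ) with k>1 has mode (k−1)θ, so θ = 1.33/(k−1).
Need P(X < 3.44) = 0.99 with θ tied to k this way. Start at k = 2, θ = 1.33: P(X<3.44) ≈ 0.730.
Too low — raise k to concentrate. Iterating converges to k ≈ 6.16.
Then θ = 1.33/(6.16−1) ≈ 0.258.

k ≈ 6.16, θ ≈ 0.258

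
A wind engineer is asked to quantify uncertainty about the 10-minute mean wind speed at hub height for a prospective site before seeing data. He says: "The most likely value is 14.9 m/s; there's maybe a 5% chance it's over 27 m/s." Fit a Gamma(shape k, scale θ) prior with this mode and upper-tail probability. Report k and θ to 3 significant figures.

Gamma(k,θ) with k>1 has mode (k−1)θ, so θ = 14.9/(k−1).
Need P(X < 27) = 0.95 with θ tied to k this way. Start at k = 2, θ = 14.9: P(X<27) ≈ 0.541.
Too low — raise k to concentrate. Iterating converges to k ≈ 8.88.
Then θ = 14.9/(8.88−1) ≈ 1.89.

k ≈ 8.88, θ ≈ 1.89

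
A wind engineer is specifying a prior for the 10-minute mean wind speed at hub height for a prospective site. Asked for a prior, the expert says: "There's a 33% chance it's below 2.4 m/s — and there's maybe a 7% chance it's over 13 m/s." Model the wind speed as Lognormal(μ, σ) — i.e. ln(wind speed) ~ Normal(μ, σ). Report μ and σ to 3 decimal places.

μ ≈ 1.263, σ ≈ 0.882

If T ~ Lognormal(μ,σ) then ln T ~ Normal(μ,σ), so the p-quantile of ln T is μ + z_p·σ.
ln(2.4) = 0.8755 and ln(13) = 2.565; z_{0.33} = -0.4399, z_{0.93} = 1.476.
σ = (2.565 − 0.8755)/(1.476 − (-0.4399)) = 0.882.
μ = 0.8755 − (-0.4399)·0.882 = 1.263.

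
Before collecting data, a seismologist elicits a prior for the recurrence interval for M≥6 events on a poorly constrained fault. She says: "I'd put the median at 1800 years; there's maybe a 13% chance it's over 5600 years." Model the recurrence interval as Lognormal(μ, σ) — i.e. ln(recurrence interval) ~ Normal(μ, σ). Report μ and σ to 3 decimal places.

μ ≈ 7.496, σ ≈ 1.008

If T ~ Lognormal(μ,σ) then ln T ~ Normal(μ,σ), so the p-quantile of ln T is μ + z_p·σ.
ln(1800) = 7.496 and ln(5600) = 8.631; z_{0.5} = 0, z_{0.87} = 1.126.
σ = (8.631 − 7.496)/(1.126 − (0)) = 1.008.
μ = 7.496 − (0)·1.008 = 7.496.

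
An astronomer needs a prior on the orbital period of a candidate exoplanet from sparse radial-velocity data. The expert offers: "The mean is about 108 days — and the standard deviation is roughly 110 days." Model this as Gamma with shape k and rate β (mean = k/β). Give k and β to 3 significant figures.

For Gamma(k, rate β): mean = k/β, variance = k/β², so CV = 1/√k.
CV = SD/mean = 110/108 = 1.019, hence k = 1/CV² = 0.964.
Then β = k/mean = 0.964/108 = 0.00893.

k ≈ 0.964, β ≈ 0.00893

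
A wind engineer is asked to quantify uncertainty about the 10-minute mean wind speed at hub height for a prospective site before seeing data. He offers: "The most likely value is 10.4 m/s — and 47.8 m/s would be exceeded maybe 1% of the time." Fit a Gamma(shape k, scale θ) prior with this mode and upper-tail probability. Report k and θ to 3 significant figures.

k ≈ 2.73, θ ≈ 6.02

Gamma(k,θ) with k>1 has mode (k−1)θ, so θ = 10.4/(k−1).
Need P(X < 47.8) = 0.99 with θ tied to k this way. Start at k = 2, θ = 10.4: P(X<47.8) ≈ 0.944.
Too low — raise k to concentrate. Iterating converges to k ≈ 2.73.
Then θ = 10.4/(2.73−1) ≈ 6.02.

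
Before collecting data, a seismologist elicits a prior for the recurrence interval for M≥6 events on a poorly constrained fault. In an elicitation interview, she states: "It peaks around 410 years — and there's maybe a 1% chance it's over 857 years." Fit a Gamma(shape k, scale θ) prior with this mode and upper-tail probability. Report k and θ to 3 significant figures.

Gamma(k,θ) with k>1 has mode (k−1)θ, so θ = 410/(k−1).
Need P(X < 857) = 0.99 with θ tied to k this way. Start at k = 2, θ = 410: P(X<857) ≈ 0.618.
Too low — raise k to concentrate. Iterating converges to k ≈ 9.96.
Then θ = 410/(9.96−1) ≈ 45.8.

k ≈ 9.96, θ ≈ 45.8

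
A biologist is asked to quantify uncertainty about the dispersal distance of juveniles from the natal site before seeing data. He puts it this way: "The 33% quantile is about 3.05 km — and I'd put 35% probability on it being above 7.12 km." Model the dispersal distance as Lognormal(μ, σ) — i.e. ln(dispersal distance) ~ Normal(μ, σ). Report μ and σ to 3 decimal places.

μ ≈ 1.567, σ ≈ 1.027

If T ~ Lognormal(μ,σ) then ln T ~ Normal(μ,σ), so the p-quantile of ln T is μ + z_p·σ.
ln(3.05) = 1.115 and ln(7.12) = 1.963; z_{0.33} = -0.4399, z_{0.65} = 0.3853.
σ = (1.963 − 1.115)/(0.3853 − (-0.4399)) = 1.027.
μ = 1.115 − (-0.4399)·1.027 = 1.567.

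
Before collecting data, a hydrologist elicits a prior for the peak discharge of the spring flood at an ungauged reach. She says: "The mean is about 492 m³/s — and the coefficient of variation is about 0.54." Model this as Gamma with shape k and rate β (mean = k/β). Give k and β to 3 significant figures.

For Gamma(k, rate β): mean = k/β, variance = k/β², so CV = 1/√k.
CV = 0.54, hence k = 1/CV² = 3.43.
Then β = k/mean = 3.43/492 = 0.00697.

k ≈ 3.43, β ≈ 0.00697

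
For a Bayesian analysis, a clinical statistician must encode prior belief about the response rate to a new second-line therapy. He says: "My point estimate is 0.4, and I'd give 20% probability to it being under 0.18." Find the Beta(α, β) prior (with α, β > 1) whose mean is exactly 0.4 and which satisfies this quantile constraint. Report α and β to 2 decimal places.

With mean 0.4 fixed, write α = 0.4s, β = 0.6s where s = α+β.
Need P(θ < 0.18) = 0.2 under Beta(0.4s, 0.6s). Normal approximation: (q−m)/√(m(1−m)/s) ≈ z_{0.2} = -0.842, so s ≈ 0.4·0.6·(-0.842)²/(0.18−0.4)² = 3.5.
At s = 3.5: P(θ<0.18) ≈ 0.205. Adjusting to match 0.2 gives s ≈ 3.62.
So α = 0.4·3.62 ≈ 1.45, β = 0.6·3.62 ≈ 2.17.

α ≈ 1.45, β ≈ 2.17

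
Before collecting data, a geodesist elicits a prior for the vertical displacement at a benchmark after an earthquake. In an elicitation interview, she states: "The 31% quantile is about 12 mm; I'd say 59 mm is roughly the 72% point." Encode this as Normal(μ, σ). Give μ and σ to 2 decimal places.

μ = 33.60, σ = 43.57

For Normal(μ,σ), the p-quantile is μ + z_p·σ. Here z_{0.31} = -0.4959, z_{0.72} = 0.5828.
So 12 = μ − 0.4959σ and 59 = μ + 0.5828σ.
Subtracting: σ = (59 − 12)/(0.5828 − (-0.4959)) = 43.57.
Then μ = 12 − (-0.4959)·43.57 = 33.60.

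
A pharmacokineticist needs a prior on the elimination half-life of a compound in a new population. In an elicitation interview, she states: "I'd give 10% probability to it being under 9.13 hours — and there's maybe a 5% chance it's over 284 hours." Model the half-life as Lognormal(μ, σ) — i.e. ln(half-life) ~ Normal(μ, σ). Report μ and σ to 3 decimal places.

If T ~ Lognormal(μ,σ) then ln T ~ Normal(μ,σ), so the p-quantile of ln T is μ + z_p·σ.
ln(9.13) = 2.212 and ln(284) = 5.649; z_{0.1} = -1.282, z_{0.95} = 1.645.
σ = (5.649 − 2.212)/(1.645 − (-1.282)) = 1.175.
μ = 2.212 − (-1.282)·1.175 = 3.717.

μ ≈ 3.717, σ ≈ 1.175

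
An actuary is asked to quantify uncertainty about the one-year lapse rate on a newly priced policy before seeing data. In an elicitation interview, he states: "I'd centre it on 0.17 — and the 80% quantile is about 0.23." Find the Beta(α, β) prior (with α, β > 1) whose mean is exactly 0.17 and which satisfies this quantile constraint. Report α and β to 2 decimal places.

With mean 0.17 fixed, write α = 0.17s, β = 0.83s where s = α+β.
Need P(θ < 0.23) = 0.8 under Beta(0.17s, 0.83s). Normal approximation: (q−m)/√(m(1−m)/s) ≈ z_{0.8} = 0.842, so s ≈ 0.17·0.83·(0.842)²/(0.23−0.17)² = 27.8.
At s = 27.8: P(θ<0.23) ≈ 0.811. Adjusting to match 0.8 gives s ≈ 24.64.
So α = 0.17·24.64 ≈ 4.19, β = 0.83·24.64 ≈ 20.45.

α ≈ 4.19, β ≈ 20.45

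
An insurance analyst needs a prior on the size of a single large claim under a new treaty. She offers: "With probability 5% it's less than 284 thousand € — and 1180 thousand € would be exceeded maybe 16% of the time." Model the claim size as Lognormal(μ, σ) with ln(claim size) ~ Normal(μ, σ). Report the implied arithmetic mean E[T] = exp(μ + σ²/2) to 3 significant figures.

E[T] ≈ 798 thousand €

If T ~ Lognormal(μ,σ) then ln T ~ Normal(μ,σ), so the p-quantile of ln T is μ + z_p·σ.
ln(284) = 5.649 and ln(1180) = 7.073; z_{0.05} = -1.645, z_{0.84} = 0.9945.
σ = (7.073 − 5.649)/(0.9945 − (-1.645)) = 0.540.
μ = 5.649 − (-1.645)·0.540 = 6.537.
E[T] = exp(μ + σ²/2) = exp(6.537 + 0.1456) = 798 thousand €.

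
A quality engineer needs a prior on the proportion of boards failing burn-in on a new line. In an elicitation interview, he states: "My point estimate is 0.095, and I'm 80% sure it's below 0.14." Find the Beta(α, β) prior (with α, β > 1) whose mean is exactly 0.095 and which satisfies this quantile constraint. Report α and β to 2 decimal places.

α ≈ 2.24, β ≈ 21.30

With mean 0.095 fixed, write α = 0.095s, β = 0.905s where s = α+β.
Need P(θ < 0.14) = 0.8 under Beta(0.095s, 0.905s). Normal approximation: (q−m)/√(m(1−m)/s) ≈ z_{0.8} = 0.842, so s ≈ 0.095·0.905·(0.842)²/(0.14−0.095)² = 30.1.
At s = 30.1: P(θ<0.14) ≈ 0.818. Adjusting to match 0.8 gives s ≈ 23.54.
So α = 0.095·23.54 ≈ 2.24, β = 0.905·23.54 ≈ 21.30.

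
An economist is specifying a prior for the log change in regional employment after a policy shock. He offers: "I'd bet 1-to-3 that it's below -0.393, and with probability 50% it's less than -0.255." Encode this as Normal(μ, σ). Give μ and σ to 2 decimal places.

For Normal(μ,σ), the p-quantile is μ + z_p·σ. Here z_{0.25} = -0.6745, z_{0.5} = 0.
So -0.393 = μ − 0.6745σ and -0.255 = μ + 0σ.
Subtracting: σ = (-0.255 − -0.393)/(0 − (-0.6745)) = 0.20.
Then μ = -0.393 − (-0.6745)·0.20 = -0.26.

μ = -0.26, σ = 0.20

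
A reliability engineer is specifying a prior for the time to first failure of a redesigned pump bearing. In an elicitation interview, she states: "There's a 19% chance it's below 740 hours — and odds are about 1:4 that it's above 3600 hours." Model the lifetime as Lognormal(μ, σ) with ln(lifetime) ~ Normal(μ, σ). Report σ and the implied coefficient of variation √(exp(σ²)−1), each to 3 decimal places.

If T ~ Lognormal(μ,σ) then ln T ~ Normal(μ,σ), so the p-quantile of ln T is μ + z_p·σ.
ln(740) = 6.607 and ln(3600) = 8.189; z_{0.19} = -0.8779, z_{0.8} = 0.8416.
σ = (8.189 − 6.607)/(0.8416 − (-0.8779)) = 0.920.
μ = 6.607 − (-0.8779)·0.920 = 7.414.
CV = √(exp(σ²)−1) = √(exp(0.8465)−1) = 1.154.

σ ≈ 0.920, CV ≈ 1.154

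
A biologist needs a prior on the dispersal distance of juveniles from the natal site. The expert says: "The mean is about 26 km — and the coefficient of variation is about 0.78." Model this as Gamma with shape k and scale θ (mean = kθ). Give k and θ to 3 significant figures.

k ≈ 1.64, θ ≈ 15.8

For Gamma(k, scale θ): mean = kθ, variance = kθ², so CV = 1/√k.
CV = 0.78, hence k = 1/CV² = 1.64.
Then θ = mean/k = 26/1.64 = 15.8.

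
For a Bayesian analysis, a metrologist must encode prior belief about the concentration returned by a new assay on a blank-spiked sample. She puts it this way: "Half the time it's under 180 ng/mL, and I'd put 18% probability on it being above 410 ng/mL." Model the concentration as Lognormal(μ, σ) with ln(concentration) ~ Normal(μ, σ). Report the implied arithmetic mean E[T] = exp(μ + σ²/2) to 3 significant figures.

E[T] ≈ 270 ng/mL

If T ~ Lognormal(μ,σ) then ln T ~ Normal(μ,σ), so the p-quantile of ln T is μ + z_p·σ.
ln(180) = 5.193 and ln(410) = 6.016; z_{0.5} = 0, z_{0.82} = 0.9154.
σ = (6.016 − 5.193)/(0.9154 − (0)) = 0.899.
μ = 5.193 − (0)·0.899 = 5.193.
E[T] = exp(μ + σ²/2) = exp(5.193 + 0.4044) = 270 ng/mL.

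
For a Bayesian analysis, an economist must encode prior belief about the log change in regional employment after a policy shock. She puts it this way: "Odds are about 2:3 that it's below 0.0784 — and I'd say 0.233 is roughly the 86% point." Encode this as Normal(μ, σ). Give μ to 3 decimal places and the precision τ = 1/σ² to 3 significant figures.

μ = 0.108, τ = 74.4

The p-quantile of Normal(μ,σ) is μ + z_p·σ, with z_{0.4} = -0.2533 and z_{0.86} = 1.08.
Eliminate σ: μ = (z₂·x₁ − z₁·x₂)/(z₂ − z₁) = (1.08·0.0784 − (-0.2533)·0.233)/1.334 = 0.108.
Then σ = (x₂ − x₁)/(z₂ − z₁) = (0.233 − 0.0784)/1.334 = 0.116.
Precision τ = 1/σ² = 1/0.1159² = 74.4.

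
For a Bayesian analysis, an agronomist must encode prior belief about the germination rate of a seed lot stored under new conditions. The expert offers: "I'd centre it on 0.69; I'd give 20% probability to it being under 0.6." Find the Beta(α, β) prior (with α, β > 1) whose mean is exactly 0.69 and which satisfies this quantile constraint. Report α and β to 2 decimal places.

With mean 0.69 fixed, write α = 0.69s, β = 0.31s where s = α+β.
Need P(θ < 0.6) = 0.2 under Beta(0.69s, 0.31s). Normal approximation: (q−m)/√(m(1−m)/s) ≈ z_{0.2} = -0.842, so s ≈ 0.69·0.31·(-0.842)²/(0.6−0.69)² = 18.7.
At s = 18.7: P(θ<0.6) ≈ 0.195. Adjusting to match 0.2 gives s ≈ 17.83.
So α = 0.69·17.83 ≈ 12.30, β = 0.31·17.83 ≈ 5.53.

α ≈ 12.30, β ≈ 5.53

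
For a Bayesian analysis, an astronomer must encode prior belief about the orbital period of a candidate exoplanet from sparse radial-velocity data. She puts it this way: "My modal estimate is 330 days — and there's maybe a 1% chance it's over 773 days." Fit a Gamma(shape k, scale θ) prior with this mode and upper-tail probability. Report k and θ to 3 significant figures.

k ≈ 7.57, θ ≈ 50.2

Gamma(k,θ) with k>1 has mode (k−1)θ, so θ = 330/(k−1).
Need P(X < 773) = 0.99 with θ tied to k this way. Start at k = 2, θ = 330: P(X<773) ≈ 0.679.
Too low — raise k to concentrate. Iterating converges to k ≈ 7.57.
Then θ = 330/(7.57−1) ≈ 50.2.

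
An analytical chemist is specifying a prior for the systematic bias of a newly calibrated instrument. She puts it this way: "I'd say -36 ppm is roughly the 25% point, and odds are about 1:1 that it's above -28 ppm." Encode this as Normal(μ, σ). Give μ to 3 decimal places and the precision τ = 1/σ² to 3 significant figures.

μ = -28.000, τ = 0.00711

For Normal(μ,σ), the p-quantile is μ + z_p·σ. Here z_{0.25} = -0.6745, z_{0.5} = 0.
So -36 = μ − 0.6745σ and -28 = μ + 0σ.
Subtracting: σ = (-28 − -36)/(0 − (-0.6745)) = 11.861.
Then μ = -36 − (-0.6745)·11.861 = -28.000.
Precision τ = 1/σ² = 1/11.86² = 0.00711.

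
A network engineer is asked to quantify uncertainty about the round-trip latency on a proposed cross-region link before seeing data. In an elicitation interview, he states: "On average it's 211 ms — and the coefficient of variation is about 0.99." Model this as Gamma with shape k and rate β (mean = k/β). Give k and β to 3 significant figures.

k ≈ 1.02, β ≈ 0.00484

For Gamma(k, rate β): mean = k/β, variance = k/β², so CV = 1/√k.
CV = 0.99, hence k = 1/CV² = 1.02.
Then β = k/mean = 1.02/211 = 0.00484.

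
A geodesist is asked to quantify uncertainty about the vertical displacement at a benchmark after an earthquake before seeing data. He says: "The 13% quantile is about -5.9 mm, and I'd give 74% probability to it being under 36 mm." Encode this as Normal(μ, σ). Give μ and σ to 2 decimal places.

μ = 20.77, σ = 23.68

For Normal(μ,σ), the p-quantile is μ + z_p·σ. Here z_{0.13} = -1.126, z_{0.74} = 0.6433.
So -5.9 = μ − 1.126σ and 36 = μ + 0.6433σ.
Subtracting: σ = (36 − -5.9)/(0.6433 − (-1.126)) = 23.68.
Then μ = -5.9 − (-1.126)·23.68 = 20.77.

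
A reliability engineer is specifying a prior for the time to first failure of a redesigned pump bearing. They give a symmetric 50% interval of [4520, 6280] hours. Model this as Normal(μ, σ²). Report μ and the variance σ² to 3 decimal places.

μ = 5400.000, σ² = 1702215.872

A symmetric 50% interval runs μ ± z·σ with z = 0.6745.
Half-width = 880, so σ = 880/0.6745 = 1304.6900 and σ² = 1702215.872.
μ is the interval midpoint, 5400.000.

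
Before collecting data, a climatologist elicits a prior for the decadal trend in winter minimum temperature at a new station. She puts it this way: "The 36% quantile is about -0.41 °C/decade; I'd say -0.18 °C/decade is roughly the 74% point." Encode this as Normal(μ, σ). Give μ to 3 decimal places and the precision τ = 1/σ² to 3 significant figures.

The p-quantile of Normal(μ,σ) is μ + z_p·σ, with z_{0.36} = -0.3585 and z_{0.74} = 0.6433.
Eliminate σ: μ = (z₂·x₁ − z₁·x₂)/(z₂ − z₁) = (0.6433·-0.41 − (-0.3585)·-0.18)/1.002 = -0.328.
Then σ = (x₂ − x₁)/(z₂ − z₁) = (-0.18 − -0.41)/1.002 = 0.230.
Precision τ = 1/σ² = 1/0.2296² = 19.

μ = -0.328, τ = 19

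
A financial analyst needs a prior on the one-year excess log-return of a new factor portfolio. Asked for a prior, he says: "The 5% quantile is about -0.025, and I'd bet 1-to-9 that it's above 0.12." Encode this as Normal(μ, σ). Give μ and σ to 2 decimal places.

For Normal(μ,σ), the p-quantile is μ + z_p·σ. Here z_{0.05} = -1.645, z_{0.9} = 1.282.
So -0.025 = μ − 1.645σ and 0.12 = μ + 1.282σ.
Subtracting: σ = (0.12 − -0.025)/(1.282 − (-1.645)) = 0.05.
Then μ = -0.025 − (-1.645)·0.05 = 0.06.

μ = 0.06, σ = 0.05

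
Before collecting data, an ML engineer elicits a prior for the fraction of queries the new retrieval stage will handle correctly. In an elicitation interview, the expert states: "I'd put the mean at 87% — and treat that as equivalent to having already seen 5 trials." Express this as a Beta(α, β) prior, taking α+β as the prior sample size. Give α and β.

α = 4.35, β = 0.65

Under the effective-sample-size interpretation, Beta(α, β) has prior mean α/(α+β) and prior sample size α+β.
So α+β = 5 and α/(α+β) = 0.87, giving α = 0.87·5 = 4.35 and β = 5 − 4.35 = 0.65.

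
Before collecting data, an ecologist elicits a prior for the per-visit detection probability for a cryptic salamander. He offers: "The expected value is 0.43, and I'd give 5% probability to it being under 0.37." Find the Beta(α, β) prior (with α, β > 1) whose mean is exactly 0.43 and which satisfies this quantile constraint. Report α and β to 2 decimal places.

α ≈ 77.68, β ≈ 102.97

With mean 0.43 fixed, write α = 0.43s, β = 0.57s where s = α+β.
Need P(θ < 0.37) = 0.05 under Beta(0.43s, 0.57s). Normal approximation: (q−m)/√(m(1−m)/s) ≈ z_{0.05} = -1.64, so s ≈ 0.43·0.57·(-1.64)²/(0.37−0.43)² = 184.2.
At s = 184.2: P(θ<0.37) ≈ 0.048. Adjusting to match 0.05 gives s ≈ 180.64.
So α = 0.43·180.64 ≈ 77.68, β = 0.57·180.64 ≈ 102.97.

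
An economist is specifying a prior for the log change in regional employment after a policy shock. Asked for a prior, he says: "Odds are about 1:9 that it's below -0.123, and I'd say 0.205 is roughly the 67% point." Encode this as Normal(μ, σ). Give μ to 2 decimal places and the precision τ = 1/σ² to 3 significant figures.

For Normal(μ,σ), the p-quantile is μ + z_p·σ. Here z_{0.1} = -1.282, z_{0.67} = 0.4399.
So -0.123 = μ − 1.282σ and 0.205 = μ + 0.4399σ.
Subtracting: σ = (0.205 − -0.123)/(0.4399 − (-1.282)) = 0.19.
Then μ = -0.123 − (-1.282)·0.19 = 0.12.
Precision τ = 1/σ² = 1/0.1905² = 27.5.

μ = 0.12, τ = 27.5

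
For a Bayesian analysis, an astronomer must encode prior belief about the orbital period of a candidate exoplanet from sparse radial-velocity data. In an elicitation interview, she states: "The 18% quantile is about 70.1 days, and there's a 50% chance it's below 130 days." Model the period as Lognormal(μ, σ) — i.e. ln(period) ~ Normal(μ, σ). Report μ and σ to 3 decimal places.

If T ~ Lognormal(μ,σ) then ln T ~ Normal(μ,σ), so the p-quantile of ln T is μ + z_p·σ.
ln(70.1) = 4.25 and ln(130) = 4.868; z_{0.18} = -0.9154, z_{0.5} = 0.
σ = (4.868 − 4.25)/(0 − (-0.9154)) = 0.675.
μ = 4.25 − (-0.9154)·0.675 = 4.868.

μ ≈ 4.868, σ ≈ 0.675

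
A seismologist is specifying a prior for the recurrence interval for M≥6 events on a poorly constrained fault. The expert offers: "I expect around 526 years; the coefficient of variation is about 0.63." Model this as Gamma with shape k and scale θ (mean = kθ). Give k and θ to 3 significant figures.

For Gamma(k, scale θ): mean = kθ, variance = kθ², so CV = 1/√k.
CV = 0.63, hence k = 1/CV² = 2.52.
Then θ = mean/k = 526/2.52 = 209.

k ≈ 2.52, θ ≈ 209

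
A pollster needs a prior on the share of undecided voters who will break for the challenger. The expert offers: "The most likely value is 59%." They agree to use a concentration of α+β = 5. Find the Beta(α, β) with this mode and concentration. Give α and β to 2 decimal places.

For α,β > 1 the Beta mode is (α−1)/(α+β−2). With α+β = 5, the mode is (α−1)/3.
Set (α−1)/3 = 0.59 → α = 1 + 0.59·3 = 2.77.
β = 5 − α = 2.23.

α = 2.77, β = 2.23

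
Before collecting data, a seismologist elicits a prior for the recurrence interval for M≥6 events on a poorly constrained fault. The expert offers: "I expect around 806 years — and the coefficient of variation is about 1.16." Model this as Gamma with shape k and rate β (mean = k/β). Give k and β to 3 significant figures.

For Gamma(k, rate β): mean = k/β, variance = k/β², so CV = 1/√k.
CV = 1.16, hence k = 1/CV² = 0.743.
Then β = k/mean = 0.743/806 = 0.000922.

k ≈ 0.743, β ≈ 0.000922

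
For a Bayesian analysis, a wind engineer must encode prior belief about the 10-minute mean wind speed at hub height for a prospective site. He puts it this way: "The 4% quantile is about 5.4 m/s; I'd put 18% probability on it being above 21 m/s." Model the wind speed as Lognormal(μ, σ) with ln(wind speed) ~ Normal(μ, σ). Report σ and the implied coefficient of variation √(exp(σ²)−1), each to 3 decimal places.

If T ~ Lognormal(μ,σ) then ln T ~ Normal(μ,σ), so the p-quantile of ln T is μ + z_p·σ.
ln(5.4) = 1.686 and ln(21) = 3.045; z_{0.04} = -1.751, z_{0.82} = 0.9154.
σ = (3.045 − 1.686)/(0.9154 − (-1.751)) = 0.509.
μ = 1.686 − (-1.751)·0.509 = 2.578.
CV = √(exp(σ²)−1) = √(exp(0.2595)−1) = 0.544.

σ ≈ 0.509, CV ≈ 0.544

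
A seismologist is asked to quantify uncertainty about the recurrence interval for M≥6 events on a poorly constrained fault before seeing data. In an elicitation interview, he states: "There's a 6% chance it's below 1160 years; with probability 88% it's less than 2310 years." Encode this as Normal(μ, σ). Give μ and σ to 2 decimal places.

μ = 1815.00, σ = 421.28

For Normal(μ,σ), the p-quantile is μ + z_p·σ. Here z_{0.06} = -1.555, z_{0.88} = 1.175.
So 1160 = μ − 1.555σ and 2310 = μ + 1.175σ.
Subtracting: σ = (2310 − 1160)/(1.175 − (-1.555)) = 421.28.
Then μ = 1160 − (-1.555)·421.28 = 1815.00.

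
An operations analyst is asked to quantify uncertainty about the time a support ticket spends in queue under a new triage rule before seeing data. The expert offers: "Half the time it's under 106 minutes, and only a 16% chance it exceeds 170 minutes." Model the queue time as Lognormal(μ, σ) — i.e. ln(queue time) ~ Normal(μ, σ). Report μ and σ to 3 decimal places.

μ ≈ 4.663, σ ≈ 0.475

If T ~ Lognormal(μ,σ) then ln T ~ Normal(μ,σ), so the p-quantile of ln T is μ + z_p·σ.
ln(106) = 4.663 and ln(170) = 5.136; z_{0.5} = 0, z_{0.84} = 0.9945.
σ = (5.136 − 4.663)/(0.9945 − (0)) = 0.475.
μ = 4.663 − (0)·0.475 = 4.663.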